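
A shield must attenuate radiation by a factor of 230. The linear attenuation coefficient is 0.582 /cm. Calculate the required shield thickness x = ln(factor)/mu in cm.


x = ln(factor) / mu
x = ln(230) / 0.582
x = 9.3438 cm

9.3438


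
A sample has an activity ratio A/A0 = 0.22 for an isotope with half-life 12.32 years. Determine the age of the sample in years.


lambda = ln(2) / t_half = ln(2) / 12.32 = 0.05626195 /yr
t = -ln(A/A0) / lambda
t = -ln(0.22) / 0.05626195
t = 26.912 yr

26.912


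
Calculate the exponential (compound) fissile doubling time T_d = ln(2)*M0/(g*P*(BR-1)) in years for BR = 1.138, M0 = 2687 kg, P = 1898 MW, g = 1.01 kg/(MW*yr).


Breeding gain G = BR - 1 = 1.138 - 1 = 0.138
Fissile production rate = g * P * G = 1.01 * 1898 * 0.138 = 264.54324 kg/yr
T_d = ln(2) * M0 / (g * P * G)
T_d = ln(2) * 2687 / 264.54324 = 7.0404 yr

7.0404


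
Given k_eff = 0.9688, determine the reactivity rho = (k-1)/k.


rho = (k_eff - 1) / k_eff
rho = (0.9688 - 1) / 0.9688
rho = -0.032205

-0.032205


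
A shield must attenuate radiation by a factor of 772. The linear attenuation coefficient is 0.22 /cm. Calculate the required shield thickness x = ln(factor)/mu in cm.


x = ln(factor) / mu
x = ln(772) / 0.22
x = 30.223 cm

30.223


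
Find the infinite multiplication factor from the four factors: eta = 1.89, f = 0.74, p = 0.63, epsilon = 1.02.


k_inf = eta * f * p * epsilon
k_inf = 1.89 * 0.74 * 0.63 * 1.02
k_inf = 0.89874

0.89874


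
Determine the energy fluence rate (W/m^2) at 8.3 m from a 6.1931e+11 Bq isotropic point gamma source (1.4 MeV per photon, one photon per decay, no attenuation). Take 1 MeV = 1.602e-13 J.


psi = A * E * 1.602e-13 / (4*pi*r^2)
psi = 6.1931e+11 * 1.4 * 1.602e-13 / (4*pi*8.3^2)
psi = 1.6045e-04 W/m^2

1.6045e-04


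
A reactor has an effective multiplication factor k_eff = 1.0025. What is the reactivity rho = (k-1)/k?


rho = (k_eff - 1) / k_eff
rho = (1.0025 - 1) / 1.0025
rho = 0.0024938

0.0024938


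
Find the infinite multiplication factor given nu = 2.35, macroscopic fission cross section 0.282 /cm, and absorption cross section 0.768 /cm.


k_inf = nu * Sigma_f / Sigma_a
k_inf = 2.35 * 0.282 / 0.768
k_inf = 0.86289

0.86289


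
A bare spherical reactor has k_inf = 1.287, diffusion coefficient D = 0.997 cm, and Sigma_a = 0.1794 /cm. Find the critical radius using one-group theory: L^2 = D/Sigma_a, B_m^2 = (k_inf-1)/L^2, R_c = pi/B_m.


L^2 = D / Sigma_a = 0.997 / 0.1794 = 5.557414 cm^2
B_m^2 = (k_inf - 1) / L^2 = (1.287 - 1) / 5.557414 = 0.05164272 /cm^2
For a bare sphere: B_g = pi/R, so R_c = pi / sqrt(B_m^2)
R_c = pi / sqrt(0.05164272) = 13.824 cm

13.824


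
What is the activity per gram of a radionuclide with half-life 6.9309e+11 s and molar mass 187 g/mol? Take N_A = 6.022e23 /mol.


lambda = ln(2) / t_half = ln(2) / 6.9309e+11 = 1.000083e-12 /s
SA = lambda * N_A / M
SA = 1.000083e-12 * 6.022e23 / 187
SA = 3.2206e+09 Bq/g

3.2206e+09


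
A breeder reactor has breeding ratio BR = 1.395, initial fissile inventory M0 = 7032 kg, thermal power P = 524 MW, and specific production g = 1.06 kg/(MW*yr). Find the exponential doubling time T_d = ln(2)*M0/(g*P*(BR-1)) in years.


Breeding gain G = BR - 1 = 1.395 - 1 = 0.395
Fissile production rate = g * P * G = 1.06 * 524 * 0.395 = 219.3988 kg/yr
T_d = ln(2) * M0 / (g * P * G)
T_d = ln(2) * 7032 / 219.3988 = 22.216 yr

22.216


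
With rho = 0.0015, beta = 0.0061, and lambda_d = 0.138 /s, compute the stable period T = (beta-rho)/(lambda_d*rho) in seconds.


T = (beta - rho) / (lambda_d * rho)
T = (0.0061 - 0.0015) / (0.138 * 0.0015)
T = 22.222 s

22.222


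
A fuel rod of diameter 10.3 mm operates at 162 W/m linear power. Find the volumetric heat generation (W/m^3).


r = D / 2 / 1000 = 10.3 / 2 / 1000 = 0.00515 m
q''' = q' / (pi * r^2)
q''' = 162 / (pi * 0.00515^2)
q''' = 1.9442e+06 W/m^3

1.9442e+06


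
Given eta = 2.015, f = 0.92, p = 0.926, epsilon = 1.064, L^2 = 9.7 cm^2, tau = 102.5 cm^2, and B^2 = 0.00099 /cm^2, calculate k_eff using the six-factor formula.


k_inf = eta*f*p*eps = 2.015*0.92*0.926*1.064 = 1.826482
P_TNL = 1/(1 + L^2*B^2) = 1/(1 + 9.7*0.00099) = 0.9904883
P_FNL = exp(-B^2*tau) = exp(-0.00099*102.5) = 0.9035038
k_eff = k_inf * P_TNL * P_FNL = 1.826482 * 0.9904883 * 0.9035038
k_eff = 1.6345

1.6345


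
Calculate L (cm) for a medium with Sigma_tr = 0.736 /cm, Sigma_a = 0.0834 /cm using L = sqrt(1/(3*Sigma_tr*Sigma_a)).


D = 1 / (3 * Sigma_tr) = 1 / (3 * 0.736) = 0.4528986 cm
L = sqrt(D / Sigma_a)
L = sqrt(0.4528986 / 0.0834)
L = 2.3303 cm

2.3303


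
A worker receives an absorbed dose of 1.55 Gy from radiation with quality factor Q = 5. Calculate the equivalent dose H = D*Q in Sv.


H = D * Q
H = 1.55 * 5
H = 7.7500 Sv

7.7500


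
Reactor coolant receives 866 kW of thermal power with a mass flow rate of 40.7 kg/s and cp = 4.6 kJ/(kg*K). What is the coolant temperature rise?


dT = Q / (m_dot * cp)
dT = 866 / (40.7 * 4.6)
dT = 4.6256 C

4.6256


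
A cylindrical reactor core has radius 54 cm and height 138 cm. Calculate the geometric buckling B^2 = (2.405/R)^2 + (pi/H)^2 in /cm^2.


B^2 = (2.405/R)^2 + (pi/H)^2
B^2 = (2.405/54)^2 + (pi/138)^2
B^2 = 0.0025018 /cm^2

0.0025018


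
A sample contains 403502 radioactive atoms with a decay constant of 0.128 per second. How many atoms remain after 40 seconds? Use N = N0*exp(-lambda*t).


N = N0 * exp(-lambda * t)
N = 403502 * exp(-0.128 * 40)
N = 2411.3

2411.3


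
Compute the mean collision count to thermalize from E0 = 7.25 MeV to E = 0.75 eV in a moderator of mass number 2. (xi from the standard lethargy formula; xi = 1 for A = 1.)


xi = 1 + (A-1)^2/(2A)*ln((A-1)/(A+1)) = 0.7253469 (for A = 2)
n = ln(E0/E) / xi
n = ln(7.25e6 / 0.75) / 0.7253469
n = ln(9.666667e+06) / 0.7253469 = 22.174

22.174


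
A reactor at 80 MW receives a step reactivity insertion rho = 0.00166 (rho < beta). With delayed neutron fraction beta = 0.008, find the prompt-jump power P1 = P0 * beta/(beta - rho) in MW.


P1/P0 = beta / (beta - rho)
P1/P0 = 0.008 / (0.008 - 0.00166) = 1.261830
P1 = 80 * 1.261830 = 100.95 MW

100.95


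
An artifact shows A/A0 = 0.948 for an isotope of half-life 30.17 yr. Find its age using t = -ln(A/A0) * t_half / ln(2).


lambda = ln(2) / t_half = ln(2) / 30.17 = 0.02297472 /yr
t = -ln(A/A0) / lambda
t = -ln(0.948) / 0.02297472
t = 2.3243 yr

2.3243


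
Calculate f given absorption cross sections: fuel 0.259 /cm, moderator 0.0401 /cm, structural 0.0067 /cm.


f = Sigma_a_fuel / (Sigma_a_fuel + Sigma_a_mod + Sigma_a_other)
f = 0.259 / (0.259 + 0.0401 + 0.0067)
f = 0.84696

0.84696


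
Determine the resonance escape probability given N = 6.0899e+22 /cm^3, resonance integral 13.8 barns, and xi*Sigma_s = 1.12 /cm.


p = exp(-N * I * 1e-24 / (xi*Sigma_s))
p = exp(-6.0899e+22 * 13.8 * 1e-24 / 1.12)
p = 0.47220

0.47220


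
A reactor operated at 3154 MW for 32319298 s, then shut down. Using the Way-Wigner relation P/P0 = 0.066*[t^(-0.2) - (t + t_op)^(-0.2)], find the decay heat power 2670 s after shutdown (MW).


P/P0 = 0.066 * [t^(-0.2) - (t + t_op)^(-0.2)]
P/P0 = 0.066 * [2670^(-0.2) - (2670 + 32319298)^(-0.2)]
P/P0 = 0.066 * [0.2063943 - 0.03148476] = 0.01154403
P = 3154 * 0.01154403 = 36.410 MW

36.410


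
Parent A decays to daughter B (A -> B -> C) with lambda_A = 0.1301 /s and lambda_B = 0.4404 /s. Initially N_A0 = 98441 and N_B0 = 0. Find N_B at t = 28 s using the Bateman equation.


N_B(t) = lambda_A * N_A0 / (lambda_B - lambda_A) * [exp(-lambda_A*t) - exp(-lambda_B*t)]
exp(-0.1301*28) = 0.02617894; exp(-0.4404*28) = 4.411923e-06
N_B = 0.1301 * 98441 / (0.4404 - 0.1301) * (0.02617894 - 4.411923e-06)
N_B = 1080.3

1080.3


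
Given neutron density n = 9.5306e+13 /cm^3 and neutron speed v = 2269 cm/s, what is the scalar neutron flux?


phi = n * v
phi = 9.5306e+13 * 2269
phi = 2.1625e+17 /cm^2/s

2.1625e+17


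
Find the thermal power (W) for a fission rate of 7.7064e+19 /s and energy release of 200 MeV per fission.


P = fission_rate * E_MeV * 1.602e-13
P = 7.7064e+19 * 200 * 1.602e-13
P = 2.4691e+09 W

2.4691e+09


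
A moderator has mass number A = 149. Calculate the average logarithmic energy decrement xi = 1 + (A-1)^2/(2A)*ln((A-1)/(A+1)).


xi = 1 + (A-1)^2/(2A) * ln((A-1)/(A+1))
xi = 1 + (149-1)^2/(2*149) * ln((149-1)/(149 +1))
xi = 0.013363

0.013363


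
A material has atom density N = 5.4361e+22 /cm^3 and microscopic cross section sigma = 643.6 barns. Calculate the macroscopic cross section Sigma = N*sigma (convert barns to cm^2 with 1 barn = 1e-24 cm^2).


Sigma = N * sigma_barns * 1e-24
Sigma = 5.4361e+22 * 643.6 * 1e-24
Sigma = 34.987 /cm

34.987


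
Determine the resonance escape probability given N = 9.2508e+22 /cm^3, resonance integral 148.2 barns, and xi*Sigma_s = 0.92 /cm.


p = exp(-N * I * 1e-24 / (xi*Sigma_s))
p = exp(-9.2508e+22 * 148.2 * 1e-24 / 0.92)
p = 3.3746e-07

3.3746e-07


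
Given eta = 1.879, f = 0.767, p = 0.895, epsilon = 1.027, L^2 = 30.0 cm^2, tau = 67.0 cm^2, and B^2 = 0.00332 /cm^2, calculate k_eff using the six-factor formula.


k_inf = eta*f*p*eps = 1.879*0.767*0.895*1.027 = 1.324694
P_TNL = 1/(1 + L^2*B^2) = 1/(1 + 30.0*0.00332) = 0.9094216
P_FNL = exp(-B^2*tau) = exp(-0.00332*67.0) = 0.8005630
k_eff = k_inf * P_TNL * P_FNL = 1.324694 * 0.9094216 * 0.8005630
k_eff = 0.96444

0.96444


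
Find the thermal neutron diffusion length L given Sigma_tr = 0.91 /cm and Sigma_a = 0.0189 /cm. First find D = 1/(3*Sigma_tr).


D = 1 / (3 * Sigma_tr) = 1 / (3 * 0.91) = 0.3663004 cm
L = sqrt(D / Sigma_a)
L = sqrt(0.3663004 / 0.0189)
L = 4.4024 cm

4.4024


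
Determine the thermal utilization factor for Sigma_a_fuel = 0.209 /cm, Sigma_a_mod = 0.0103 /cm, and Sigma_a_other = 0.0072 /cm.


f = Sigma_a_fuel / (Sigma_a_fuel + Sigma_a_mod + Sigma_a_other)
f = 0.209 / (0.209 + 0.0103 + 0.0072)
f = 0.92274

0.92274


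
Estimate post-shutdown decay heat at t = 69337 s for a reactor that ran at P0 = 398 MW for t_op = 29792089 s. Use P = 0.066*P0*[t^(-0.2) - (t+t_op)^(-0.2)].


P/P0 = 0.066 * [t^(-0.2) - (t + t_op)^(-0.2)]
P/P0 = 0.066 * [69337^(-0.2) - (69337 + 29792089)^(-0.2)]
P/P0 = 0.066 * [0.1075987 - 0.03198732] = 0.004990351
P = 398 * 0.004990351 = 1.9862 MW

1.9862


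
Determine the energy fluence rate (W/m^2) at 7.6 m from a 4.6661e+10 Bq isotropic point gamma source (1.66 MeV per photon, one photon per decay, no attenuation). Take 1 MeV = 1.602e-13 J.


psi = A * E * 1.602e-13 / (4*pi*r^2)
psi = 4.6661e+10 * 1.66 * 1.602e-13 / (4*pi*7.6^2)
psi = 1.7096e-05 W/m^2

1.7096e-05


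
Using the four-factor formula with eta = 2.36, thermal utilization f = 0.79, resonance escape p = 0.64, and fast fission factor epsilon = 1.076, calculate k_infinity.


k_inf = eta * f * p * epsilon
k_inf = 2.36 * 0.79 * 0.64 * 1.076
k_inf = 1.2839

1.2839


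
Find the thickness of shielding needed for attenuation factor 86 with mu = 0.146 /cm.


x = ln(factor) / mu
x = ln(86) / 0.146
x = 30.509 cm

30.509


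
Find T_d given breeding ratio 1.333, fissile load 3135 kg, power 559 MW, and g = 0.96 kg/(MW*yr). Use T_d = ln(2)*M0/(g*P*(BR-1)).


Breeding gain G = BR - 1 = 1.333 - 1 = 0.333
Fissile production rate = g * P * G = 0.96 * 559 * 0.333 = 178.70112 kg/yr
T_d = ln(2) * M0 / (g * P * G)
T_d = ln(2) * 3135 / 178.70112 = 12.160 yr

12.160


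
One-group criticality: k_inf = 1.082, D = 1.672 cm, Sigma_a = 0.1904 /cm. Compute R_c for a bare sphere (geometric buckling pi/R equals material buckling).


L^2 = D / Sigma_a = 1.672 / 0.1904 = 8.781513 cm^2
B_m^2 = (k_inf - 1) / L^2 = (1.082 - 1) / 8.781513 = 0.009337799 /cm^2
For a bare sphere: B_g = pi/R, so R_c = pi / sqrt(B_m^2)
R_c = pi / sqrt(0.009337799) = 32.511 cm

32.511


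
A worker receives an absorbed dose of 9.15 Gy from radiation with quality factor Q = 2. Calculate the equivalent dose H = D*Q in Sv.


H = D * Q
H = 9.15 * 2
H = 18.300 Sv

18.300


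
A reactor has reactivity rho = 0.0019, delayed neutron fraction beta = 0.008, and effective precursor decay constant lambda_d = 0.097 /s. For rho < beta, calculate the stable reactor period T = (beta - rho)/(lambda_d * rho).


T = (beta - rho) / (lambda_d * rho)
T = (0.008 - 0.0019) / (0.097 * 0.0019)
T = 33.098 s

33.098


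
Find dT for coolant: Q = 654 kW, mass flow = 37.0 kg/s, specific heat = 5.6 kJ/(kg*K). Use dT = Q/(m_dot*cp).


dT = Q / (m_dot * cp)
dT = 654 / (37.0 * 5.6)
dT = 3.1564 C

3.1564


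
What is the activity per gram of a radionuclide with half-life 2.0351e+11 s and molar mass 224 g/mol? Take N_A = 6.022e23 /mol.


lambda = ln(2) / t_half = ln(2) / 2.0351e+11 = 3.405961e-12 /s
SA = lambda * N_A / M
SA = 3.405961e-12 * 6.022e23 / 224
SA = 9.1566e+09 Bq/g

9.1566e+09


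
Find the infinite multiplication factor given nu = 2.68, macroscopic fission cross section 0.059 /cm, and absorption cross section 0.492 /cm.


k_inf = nu * Sigma_f / Sigma_a
k_inf = 2.68 * 0.059 / 0.492
k_inf = 0.32138

0.32138


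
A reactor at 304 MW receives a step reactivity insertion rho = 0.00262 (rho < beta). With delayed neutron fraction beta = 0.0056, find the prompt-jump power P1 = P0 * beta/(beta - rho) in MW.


P1/P0 = beta / (beta - rho)
P1/P0 = 0.0056 / (0.0056 - 0.00262) = 1.879195
P1 = 304 * 1.879195 = 571.28 MW

571.28


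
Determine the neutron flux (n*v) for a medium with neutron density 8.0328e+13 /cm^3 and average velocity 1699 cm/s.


phi = n * v
phi = 8.0328e+13 * 1699
phi = 1.3648e+17 /cm^2/s

1.3648e+17


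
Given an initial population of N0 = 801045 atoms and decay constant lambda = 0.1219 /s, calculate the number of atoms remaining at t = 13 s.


N = N0 * exp(-lambda * t)
N = 801045 * exp(-0.1219 * 13)
N = 164222

164222


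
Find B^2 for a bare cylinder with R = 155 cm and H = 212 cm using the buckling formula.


B^2 = (2.405/R)^2 + (pi/H)^2
B^2 = (2.405/155)^2 + (pi/212)^2
B^2 = 4.6035e-04 /cm^2

4.6035e-04


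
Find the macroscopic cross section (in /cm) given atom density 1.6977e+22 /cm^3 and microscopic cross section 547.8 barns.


Sigma = N * sigma_barns * 1e-24
Sigma = 1.6977e+22 * 547.8 * 1e-24
Sigma = 9.3000 /cm

9.3000


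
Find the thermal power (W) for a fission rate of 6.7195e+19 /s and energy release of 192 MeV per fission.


P = fission_rate * E_MeV * 1.602e-13
P = 6.7195e+19 * 192 * 1.602e-13
P = 2.0668e+09 W

2.0668e+09


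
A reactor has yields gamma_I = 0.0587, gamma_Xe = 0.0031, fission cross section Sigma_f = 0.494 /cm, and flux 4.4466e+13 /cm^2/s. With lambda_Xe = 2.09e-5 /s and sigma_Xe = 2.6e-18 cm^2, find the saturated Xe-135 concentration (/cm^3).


Xe_eq = (gamma_I + gamma_Xe) * Sigma_f * phi / (lambda_Xe + sigma_Xe * phi)
Numerator = (0.0587 + 0.0031) * 0.494 * 4.4466e+13 = 1.357511e+12
Denominator = 2.09e-5 + 2.6e-18 * 4.4466e+13 = 1.365116e-04
Xe_eq = 1.357511e+12 / 1.365116e-04 = 9.9443e+15 /cm^3

9.9443e+15


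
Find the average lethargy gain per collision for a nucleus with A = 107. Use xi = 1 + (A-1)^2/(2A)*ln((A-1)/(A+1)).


xi = 1 + (A-1)^2/(2A) * ln((A-1)/(A+1))
xi = 1 + (107-1)^2/(2*107) * ln((107-1)/(107 +1))
xi = 0.018576

0.018576


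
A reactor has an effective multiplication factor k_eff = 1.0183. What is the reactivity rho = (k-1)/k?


rho = (k_eff - 1) / k_eff
rho = (1.0183 - 1) / 1.0183
rho = 0.017971

0.017971


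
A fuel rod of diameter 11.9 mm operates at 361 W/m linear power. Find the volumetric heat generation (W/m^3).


r = D / 2 / 1000 = 11.9 / 2 / 1000 = 0.00595 m
q''' = q' / (pi * r^2)
q''' = 361 / (pi * 0.00595^2)
q''' = 3.2458e+06 W/m^3

3.2458e+06


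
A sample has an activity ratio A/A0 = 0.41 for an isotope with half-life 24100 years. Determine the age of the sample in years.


lambda = ln(2) / t_half = ln(2) / 24100 = 2.876129e-05 /yr
t = -ln(A/A0) / lambda
t = -ln(0.41) / 2.876129e-05
t = 31000 yr

31000


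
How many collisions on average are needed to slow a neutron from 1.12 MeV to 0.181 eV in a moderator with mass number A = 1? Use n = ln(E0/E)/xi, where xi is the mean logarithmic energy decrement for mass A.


xi = 1 + (A-1)^2/(2A)*ln((A-1)/(A+1)) = 1 (for A = 1)
n = ln(E0/E) / xi
n = ln(1.12e6 / 0.181) / 1
n = ln(6.187845e+06) / 1 = 15.638

15.638


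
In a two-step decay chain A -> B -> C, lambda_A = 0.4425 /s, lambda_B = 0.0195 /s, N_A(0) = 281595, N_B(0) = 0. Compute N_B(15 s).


N_B(t) = lambda_A * N_A0 / (lambda_B - lambda_A) * [exp(-lambda_A*t) - exp(-lambda_B*t)]
exp(-0.4425*15) = 0.001310299; exp(-0.0195*15) = 0.7463952
N_B = 0.4425 * 281595 / (0.0195 - 0.4425) * (0.001310299 - 0.7463952)
N_B = 219484

219484


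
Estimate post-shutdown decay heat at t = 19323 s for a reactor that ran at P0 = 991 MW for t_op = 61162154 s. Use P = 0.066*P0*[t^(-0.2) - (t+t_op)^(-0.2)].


P/P0 = 0.066 * [t^(-0.2) - (t + t_op)^(-0.2)]
P/P0 = 0.066 * [19323^(-0.2) - (19323 + 61162154)^(-0.2)]
P/P0 = 0.066 * [0.1389265 - 0.02771252] = 0.007340123
P = 991 * 0.007340123 = 7.2741 MW

7.2741


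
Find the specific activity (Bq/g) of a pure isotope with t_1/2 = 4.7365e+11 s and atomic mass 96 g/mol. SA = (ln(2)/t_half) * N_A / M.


lambda = ln(2) / t_half = ln(2) / 4.7365e+11 = 1.463416e-12 /s
SA = lambda * N_A / M
SA = 1.463416e-12 * 6.022e23 / 96
SA = 9.1799e+09 Bq/g

9.1799e+09


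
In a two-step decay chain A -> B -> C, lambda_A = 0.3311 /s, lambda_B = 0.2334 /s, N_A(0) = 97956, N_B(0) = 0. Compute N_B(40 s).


N_B(t) = lambda_A * N_A0 / (lambda_B - lambda_A) * [exp(-lambda_A*t) - exp(-lambda_B*t)]
exp(-0.3311*40) = 1.770940e-06; exp(-0.2334*40) = 8.819150e-05
N_B = 0.3311 * 97956 / (0.2334 - 0.3311) * (1.770940e-06 - 8.819150e-05)
N_B = 28.689

28.689


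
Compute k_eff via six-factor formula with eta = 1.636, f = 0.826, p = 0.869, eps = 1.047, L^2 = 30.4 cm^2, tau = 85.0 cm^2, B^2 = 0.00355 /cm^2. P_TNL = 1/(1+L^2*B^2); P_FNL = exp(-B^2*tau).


k_inf = eta*f*p*eps = 1.636*0.826*0.869*1.047 = 1.229504
P_TNL = 1/(1 + L^2*B^2) = 1/(1 + 30.4*0.00355) = 0.9025922
P_FNL = exp(-B^2*tau) = exp(-0.00355*85.0) = 0.7395229
k_eff = k_inf * P_TNL * P_FNL = 1.229504 * 0.9025922 * 0.7395229
k_eff = 0.82068

0.82068


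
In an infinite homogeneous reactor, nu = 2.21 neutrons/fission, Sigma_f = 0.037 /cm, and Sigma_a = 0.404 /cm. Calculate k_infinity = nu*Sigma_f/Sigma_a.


k_inf = nu * Sigma_f / Sigma_a
k_inf = 2.21 * 0.037 / 0.404
k_inf = 0.20240

0.20240


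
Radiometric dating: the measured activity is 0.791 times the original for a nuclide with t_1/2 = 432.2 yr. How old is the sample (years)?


lambda = ln(2) / t_half = ln(2) / 432.2 = 0.001603765 /yr
t = -ln(A/A0) / lambda
t = -ln(0.791) / 0.001603765
t = 146.19 yr

146.19


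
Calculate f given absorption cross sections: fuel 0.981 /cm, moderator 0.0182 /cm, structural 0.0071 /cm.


f = Sigma_a_fuel / (Sigma_a_fuel + Sigma_a_mod + Sigma_a_other)
f = 0.981 / (0.981 + 0.0182 + 0.0071)
f = 0.97486

0.97486


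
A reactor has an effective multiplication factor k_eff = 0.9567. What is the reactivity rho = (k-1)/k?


rho = (k_eff - 1) / k_eff
rho = (0.9567 - 1) / 0.9567
rho = -0.045260

-0.045260


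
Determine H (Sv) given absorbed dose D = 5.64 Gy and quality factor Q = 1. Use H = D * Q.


H = D * Q
H = 5.64 * 1
H = 5.6400 Sv

5.6400


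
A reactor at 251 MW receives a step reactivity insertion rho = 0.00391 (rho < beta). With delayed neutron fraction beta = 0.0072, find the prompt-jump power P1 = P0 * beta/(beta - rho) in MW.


P1/P0 = beta / (beta - rho)
P1/P0 = 0.0072 / (0.0072 - 0.00391) = 2.188450
P1 = 251 * 2.188450 = 549.30 MW

549.30


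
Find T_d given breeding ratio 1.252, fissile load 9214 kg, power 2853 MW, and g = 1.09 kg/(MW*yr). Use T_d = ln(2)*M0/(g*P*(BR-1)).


Breeding gain G = BR - 1 = 1.252 - 1 = 0.252
Fissile production rate = g * P * G = 1.09 * 2853 * 0.252 = 783.66204 kg/yr
T_d = ln(2) * M0 / (g * P * G)
T_d = ln(2) * 9214 / 783.66204 = 8.1498 yr

8.1498


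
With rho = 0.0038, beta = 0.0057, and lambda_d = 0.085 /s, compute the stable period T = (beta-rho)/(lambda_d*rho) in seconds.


T = (beta - rho) / (lambda_d * rho)
T = (0.0057 - 0.0038) / (0.085 * 0.0038)
T = 5.8824 s

5.8824


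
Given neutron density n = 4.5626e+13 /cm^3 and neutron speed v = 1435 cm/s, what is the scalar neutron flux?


phi = n * v
phi = 4.5626e+13 * 1435
phi = 6.5473e+16 /cm^2/s

6.5473e+16


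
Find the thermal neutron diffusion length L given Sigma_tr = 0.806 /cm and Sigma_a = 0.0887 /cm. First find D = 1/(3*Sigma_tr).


D = 1 / (3 * Sigma_tr) = 1 / (3 * 0.806) = 0.4135649 cm
L = sqrt(D / Sigma_a)
L = sqrt(0.4135649 / 0.0887)
L = 2.1593 cm

2.1593


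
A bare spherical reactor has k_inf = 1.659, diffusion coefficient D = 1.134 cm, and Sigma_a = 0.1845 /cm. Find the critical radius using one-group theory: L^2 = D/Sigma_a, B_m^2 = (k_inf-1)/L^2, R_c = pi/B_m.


L^2 = D / Sigma_a = 1.134 / 0.1845 = 6.146341 cm^2
B_m^2 = (k_inf - 1) / L^2 = (1.659 - 1) / 6.146341 = 0.1072183 /cm^2
For a bare sphere: B_g = pi/R, so R_c = pi / sqrt(B_m^2)
R_c = pi / sqrt(0.1072183) = 9.5943 cm

9.5943


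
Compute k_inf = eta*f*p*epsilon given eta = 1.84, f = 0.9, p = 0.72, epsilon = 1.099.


k_inf = eta * f * p * epsilon
k_inf = 1.84 * 0.9 * 0.72 * 1.099
k_inf = 1.3104

1.3104


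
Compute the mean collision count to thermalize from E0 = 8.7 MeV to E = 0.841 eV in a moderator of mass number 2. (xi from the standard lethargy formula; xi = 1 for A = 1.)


xi = 1 + (A-1)^2/(2A)*ln((A-1)/(A+1)) = 0.7253469 (for A = 2)
n = ln(E0/E) / xi
n = ln(8.7e6 / 0.841) / 0.7253469
n = ln(1.034483e+07) / 0.7253469 = 22.268

22.268


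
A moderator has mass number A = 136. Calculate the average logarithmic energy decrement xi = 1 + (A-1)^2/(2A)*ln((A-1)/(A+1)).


xi = 1 + (A-1)^2/(2A) * ln((A-1)/(A+1))
xi = 1 + (136-1)^2/(2*136) * ln((136-1)/(136 +1))
xi = 0.014634

0.014634


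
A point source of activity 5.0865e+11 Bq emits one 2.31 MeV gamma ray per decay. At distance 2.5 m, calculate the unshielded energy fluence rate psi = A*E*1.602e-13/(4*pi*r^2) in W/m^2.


psi = A * E * 1.602e-13 / (4*pi*r^2)
psi = 5.0865e+11 * 2.31 * 1.602e-13 / (4*pi*2.5^2)
psi = 0.0023966 W/m^2

0.0023966


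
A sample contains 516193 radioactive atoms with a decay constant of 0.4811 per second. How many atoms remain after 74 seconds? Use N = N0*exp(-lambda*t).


N = N0 * exp(-lambda * t)
N = 516193 * exp(-0.4811 * 74)
N = 1.7837e-10

1.7837e-10


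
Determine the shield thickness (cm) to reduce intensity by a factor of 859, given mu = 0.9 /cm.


x = ln(factor) / mu
x = ln(859) / 0.9
x = 7.5064 cm

7.5064


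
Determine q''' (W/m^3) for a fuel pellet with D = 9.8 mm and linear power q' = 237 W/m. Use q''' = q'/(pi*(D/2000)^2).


r = D / 2 / 1000 = 9.8 / 2 / 1000 = 0.0049 m
q''' = q' / (pi * r^2)
q''' = 237 / (pi * 0.0049^2)
q''' = 3.1420e+06 W/m^3

3.1420e+06


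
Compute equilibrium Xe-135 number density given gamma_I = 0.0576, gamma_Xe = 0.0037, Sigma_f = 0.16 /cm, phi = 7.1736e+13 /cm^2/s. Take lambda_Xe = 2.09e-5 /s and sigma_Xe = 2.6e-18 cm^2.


Xe_eq = (gamma_I + gamma_Xe) * Sigma_f * phi / (lambda_Xe + sigma_Xe * phi)
Numerator = (0.0576 + 0.0037) * 0.16 * 7.1736e+13 = 7.035867e+11
Denominator = 2.09e-5 + 2.6e-18 * 7.1736e+13 = 2.074136e-04
Xe_eq = 7.035867e+11 / 2.074136e-04 = 3.3922e+15 /cm^3

3.3922e+15


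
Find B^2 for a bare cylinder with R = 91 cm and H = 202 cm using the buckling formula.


B^2 = (2.405/R)^2 + (pi/H)^2
B^2 = (2.405/91)^2 + (pi/202)^2
B^2 = 9.4035e-04 /cm^2

9.4035e-04


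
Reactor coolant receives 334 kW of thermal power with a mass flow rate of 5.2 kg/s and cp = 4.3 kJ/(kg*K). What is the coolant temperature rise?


dT = Q / (m_dot * cp)
dT = 334 / (5.2 * 4.3)
dT = 14.937 C

14.937


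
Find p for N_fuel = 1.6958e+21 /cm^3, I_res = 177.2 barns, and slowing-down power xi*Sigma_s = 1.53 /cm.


p = exp(-N * I * 1e-24 / (xi*Sigma_s))
p = exp(-1.6958e+21 * 177.2 * 1e-24 / 1.53)
p = 0.82168

0.82168


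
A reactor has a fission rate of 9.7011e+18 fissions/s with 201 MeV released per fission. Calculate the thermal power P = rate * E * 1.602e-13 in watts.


P = fission_rate * E_MeV * 1.602e-13
P = 9.7011e+18 * 201 * 1.602e-13
P = 3.1238e+08 W

3.1238e+08


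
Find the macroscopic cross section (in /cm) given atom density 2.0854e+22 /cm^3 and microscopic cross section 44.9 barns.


Sigma = N * sigma_barns * 1e-24
Sigma = 2.0854e+22 * 44.9 * 1e-24
Sigma = 0.93634 /cm

0.93634


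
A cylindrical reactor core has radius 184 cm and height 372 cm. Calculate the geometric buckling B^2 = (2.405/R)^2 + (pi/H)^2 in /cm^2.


B^2 = (2.405/R)^2 + (pi/H)^2
B^2 = (2.405/184)^2 + (pi/372)^2
B^2 = 2.4216e-04 /cm^2

2.4216e-04


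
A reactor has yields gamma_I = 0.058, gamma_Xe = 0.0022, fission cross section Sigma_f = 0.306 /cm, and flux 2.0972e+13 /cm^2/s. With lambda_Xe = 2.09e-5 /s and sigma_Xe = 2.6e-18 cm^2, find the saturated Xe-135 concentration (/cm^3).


Xe_eq = (gamma_I + gamma_Xe) * Sigma_f * phi / (lambda_Xe + sigma_Xe * phi)
Numerator = (0.058 + 0.0022) * 0.306 * 2.0972e+13 = 3.863294e+11
Denominator = 2.09e-5 + 2.6e-18 * 2.0972e+13 = 7.542720e-05
Xe_eq = 3.863294e+11 / 7.542720e-05 = 5.1219e+15 /cm^3

5.1219e+15


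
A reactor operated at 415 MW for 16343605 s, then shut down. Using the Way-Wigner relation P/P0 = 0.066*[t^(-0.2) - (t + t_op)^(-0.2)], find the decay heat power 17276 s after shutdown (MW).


P/P0 = 0.066 * [t^(-0.2) - (t + t_op)^(-0.2)]
P/P0 = 0.066 * [17276^(-0.2) - (17276 + 16343605)^(-0.2)]
P/P0 = 0.066 * [0.1420729 - 0.03607769] = 0.006995684
P = 415 * 0.006995684 = 2.9032 MW

2.9032


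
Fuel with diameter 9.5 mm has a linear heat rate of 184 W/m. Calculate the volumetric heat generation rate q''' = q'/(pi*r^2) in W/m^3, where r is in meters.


r = D / 2 / 1000 = 9.5 / 2 / 1000 = 0.00475 m
q''' = q' / (pi * r^2)
q''' = 184 / (pi * 0.00475^2)
q''' = 2.5959e+06 W/m^3

2.5959e+06


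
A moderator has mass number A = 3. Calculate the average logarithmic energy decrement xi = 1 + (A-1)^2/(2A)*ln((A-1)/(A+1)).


xi = 1 + (A-1)^2/(2A) * ln((A-1)/(A+1))
xi = 1 + (3-1)^2/(2*3) * ln((3-1)/(3 +1))
xi = 0.53790

0.53790


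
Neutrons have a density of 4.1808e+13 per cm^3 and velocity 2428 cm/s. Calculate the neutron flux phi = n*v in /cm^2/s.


phi = n * v
phi = 4.1808e+13 * 2428
phi = 1.0151e+17 /cm^2/s

1.0151e+17


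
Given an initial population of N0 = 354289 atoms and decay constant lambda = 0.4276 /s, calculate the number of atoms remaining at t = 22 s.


N = N0 * exp(-lambda * t)
N = 354289 * exp(-0.4276 * 22)
N = 29.098

29.098


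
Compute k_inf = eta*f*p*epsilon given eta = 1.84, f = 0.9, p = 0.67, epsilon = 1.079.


k_inf = eta * f * p * epsilon
k_inf = 1.84 * 0.9 * 0.67 * 1.079
k_inf = 1.1972

1.1972


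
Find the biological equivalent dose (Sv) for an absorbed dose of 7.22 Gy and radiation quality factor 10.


H = D * Q
H = 7.22 * 10
H = 72.200 Sv

72.200


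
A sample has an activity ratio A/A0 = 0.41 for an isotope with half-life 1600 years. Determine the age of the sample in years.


lambda = ln(2) / t_half = ln(2) / 1600 = 4.332170e-04 /yr
t = -ln(A/A0) / lambda
t = -ln(0.41) / 4.332170e-04
t = 2058.1 yr

2058.1


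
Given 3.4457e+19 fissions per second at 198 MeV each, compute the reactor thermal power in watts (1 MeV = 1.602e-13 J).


P = fission_rate * E_MeV * 1.602e-13
P = 3.4457e+19 * 198 * 1.602e-13
P = 1.0930e+09 W

1.0930e+09


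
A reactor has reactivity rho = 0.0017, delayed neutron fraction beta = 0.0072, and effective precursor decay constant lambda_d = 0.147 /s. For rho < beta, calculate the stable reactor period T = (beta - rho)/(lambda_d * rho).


T = (beta - rho) / (lambda_d * rho)
T = (0.0072 - 0.0017) / (0.147 * 0.0017)
T = 22.009 s

22.009


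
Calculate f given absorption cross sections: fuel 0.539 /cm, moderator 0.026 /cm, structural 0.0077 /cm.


f = Sigma_a_fuel / (Sigma_a_fuel + Sigma_a_mod + Sigma_a_other)
f = 0.539 / (0.539 + 0.026 + 0.0077)
f = 0.94116

0.94116


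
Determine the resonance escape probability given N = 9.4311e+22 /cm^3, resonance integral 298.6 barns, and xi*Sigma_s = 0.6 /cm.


p = exp(-N * I * 1e-24 / (xi*Sigma_s))
p = exp(-9.4311e+22 * 298.6 * 1e-24 / 0.6)
p = 4.1323e-21

4.1323e-21


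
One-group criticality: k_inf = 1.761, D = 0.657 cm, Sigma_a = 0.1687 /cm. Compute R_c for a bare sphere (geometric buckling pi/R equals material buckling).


L^2 = D / Sigma_a = 0.657 / 0.1687 = 3.894487 cm^2
B_m^2 = (k_inf - 1) / L^2 = (1.761 - 1) / 3.894487 = 0.1954044 /cm^2
For a bare sphere: B_g = pi/R, so R_c = pi / sqrt(B_m^2)
R_c = pi / sqrt(0.1954044) = 7.1069 cm

7.1069


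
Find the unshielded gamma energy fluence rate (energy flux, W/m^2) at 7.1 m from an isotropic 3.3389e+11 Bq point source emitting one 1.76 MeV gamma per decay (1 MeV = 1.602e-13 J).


psi = A * E * 1.602e-13 / (4*pi*r^2)
psi = 3.3389e+11 * 1.76 * 1.602e-13 / (4*pi*7.1^2)
psi = 1.4861e-04 W/m^2

1.4861e-04


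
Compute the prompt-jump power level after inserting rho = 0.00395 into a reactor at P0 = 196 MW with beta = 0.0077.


P1/P0 = beta / (beta - rho)
P1/P0 = 0.0077 / (0.0077 - 0.00395) = 2.053333
P1 = 196 * 2.053333 = 402.45 MW

402.45


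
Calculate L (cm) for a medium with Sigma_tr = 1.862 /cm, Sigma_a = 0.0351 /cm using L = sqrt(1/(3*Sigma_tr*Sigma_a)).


D = 1 / (3 * Sigma_tr) = 1 / (3 * 1.862) = 0.1790190 cm
L = sqrt(D / Sigma_a)
L = sqrt(0.1790190 / 0.0351)
L = 2.2584 cm

2.2584


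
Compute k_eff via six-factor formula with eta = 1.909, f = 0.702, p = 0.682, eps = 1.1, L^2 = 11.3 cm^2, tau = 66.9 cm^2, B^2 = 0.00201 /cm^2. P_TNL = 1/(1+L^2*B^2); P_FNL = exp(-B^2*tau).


k_inf = eta*f*p*eps = 1.909*0.702*0.682*1.1 = 1.005357
P_TNL = 1/(1 + L^2*B^2) = 1/(1 + 11.3*0.00201) = 0.9777914
P_FNL = exp(-B^2*tau) = exp(-0.00201*66.9) = 0.8741800
k_eff = k_inf * P_TNL * P_FNL = 1.005357 * 0.9777914 * 0.8741800
k_eff = 0.85934

0.85934


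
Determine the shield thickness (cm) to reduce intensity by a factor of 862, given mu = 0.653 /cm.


x = ln(factor) / mu
x = ln(862) / 0.653
x = 10.351 cm

10.351


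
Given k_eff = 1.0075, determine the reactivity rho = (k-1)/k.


rho = (k_eff - 1) / k_eff
rho = (1.0075 - 1) / 1.0075
rho = 0.0074442

0.0074442


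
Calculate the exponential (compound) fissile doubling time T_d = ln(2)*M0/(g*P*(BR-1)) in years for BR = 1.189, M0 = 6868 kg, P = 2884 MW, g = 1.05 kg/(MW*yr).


Breeding gain G = BR - 1 = 1.189 - 1 = 0.189
Fissile production rate = g * P * G = 1.05 * 2884 * 0.189 = 572.3298 kg/yr
T_d = ln(2) * M0 / (g * P * G)
T_d = ln(2) * 6868 / 572.3298 = 8.3178 yr

8.3178


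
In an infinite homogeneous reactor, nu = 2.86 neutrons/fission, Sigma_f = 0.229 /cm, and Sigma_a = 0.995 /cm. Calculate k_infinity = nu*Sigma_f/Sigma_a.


k_inf = nu * Sigma_f / Sigma_a
k_inf = 2.86 * 0.229 / 0.995
k_inf = 0.65823

0.65823


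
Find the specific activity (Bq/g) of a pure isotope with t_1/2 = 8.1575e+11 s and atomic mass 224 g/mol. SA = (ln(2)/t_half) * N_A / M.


lambda = ln(2) / t_half = ln(2) / 8.1575e+11 = 8.497054e-13 /s
SA = lambda * N_A / M
SA = 8.497054e-13 * 6.022e23 / 224
SA = 2.2843e+09 Bq/g

2.2843e+09


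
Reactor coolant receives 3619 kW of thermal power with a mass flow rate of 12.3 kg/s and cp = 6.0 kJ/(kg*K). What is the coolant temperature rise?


dT = Q / (m_dot * cp)
dT = 3619 / (12.3 * 6.0)
dT = 49.038 C

49.038


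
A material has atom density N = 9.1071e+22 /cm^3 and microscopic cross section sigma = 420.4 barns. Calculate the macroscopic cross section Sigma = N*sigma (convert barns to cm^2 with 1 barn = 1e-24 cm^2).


Sigma = N * sigma_barns * 1e-24
Sigma = 9.1071e+22 * 420.4 * 1e-24
Sigma = 38.286 /cm

38.286


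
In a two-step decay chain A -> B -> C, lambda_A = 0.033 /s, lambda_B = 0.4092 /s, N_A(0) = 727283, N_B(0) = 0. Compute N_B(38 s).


N_B(t) = lambda_A * N_A0 / (lambda_B - lambda_A) * [exp(-lambda_A*t) - exp(-lambda_B*t)]
exp(-0.033*38) = 0.2853611; exp(-0.4092*38) = 1.765609e-07
N_B = 0.033 * 727283 / (0.4092 - 0.033) * (0.2853611 - 1.765609e-07)
N_B = 18205

18205


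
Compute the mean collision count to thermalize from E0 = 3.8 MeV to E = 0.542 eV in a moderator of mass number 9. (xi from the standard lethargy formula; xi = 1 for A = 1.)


xi = 1 + (A-1)^2/(2A)*ln((A-1)/(A+1)) = 0.2066007 (for A = 9)
n = ln(E0/E) / xi
n = ln(3.8e6 / 0.542) / 0.2066007
n = ln(7.011070e+06) / 0.2066007 = 76.297

76.297


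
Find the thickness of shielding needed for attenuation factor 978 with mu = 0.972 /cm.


x = ln(factor) / mu
x = ln(978) / 0.972
x = 7.0839 cm

7.0839


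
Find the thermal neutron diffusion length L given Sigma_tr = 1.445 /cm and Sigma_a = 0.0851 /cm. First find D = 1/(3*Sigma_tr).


D = 1 / (3 * Sigma_tr) = 1 / (3 * 1.445) = 0.2306805 cm
L = sqrt(D / Sigma_a)
L = sqrt(0.2306805 / 0.0851)
L = 1.6464 cm

1.6464


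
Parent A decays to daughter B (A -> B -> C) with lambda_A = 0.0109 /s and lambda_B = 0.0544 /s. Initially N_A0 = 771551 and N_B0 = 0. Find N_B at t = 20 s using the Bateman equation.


N_B(t) = lambda_A * N_A0 / (lambda_B - lambda_A) * [exp(-lambda_A*t) - exp(-lambda_B*t)]
exp(-0.0109*20) = 0.8041254; exp(-0.0544*20) = 0.3368896
N_B = 0.0109 * 771551 / (0.0544 - 0.0109) * (0.8041254 - 0.3368896)
N_B = 90331

90331


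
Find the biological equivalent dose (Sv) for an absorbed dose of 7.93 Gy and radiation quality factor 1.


H = D * Q
H = 7.93 * 1
H = 7.9300 Sv

7.9300


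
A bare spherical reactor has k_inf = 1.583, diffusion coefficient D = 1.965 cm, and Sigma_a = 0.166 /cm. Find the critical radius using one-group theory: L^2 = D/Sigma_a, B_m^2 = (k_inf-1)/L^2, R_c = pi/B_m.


L^2 = D / Sigma_a = 1.965 / 0.166 = 11.83735 cm^2
B_m^2 = (k_inf - 1) / L^2 = (1.583 - 1) / 11.83735 = 0.04925089 /cm^2
For a bare sphere: B_g = pi/R, so R_c = pi / sqrt(B_m^2)
R_c = pi / sqrt(0.04925089) = 14.156 cm

14.156


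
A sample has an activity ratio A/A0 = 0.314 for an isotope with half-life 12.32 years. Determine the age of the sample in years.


lambda = ln(2) / t_half = ln(2) / 12.32 = 0.05626195 /yr
t = -ln(A/A0) / lambda
t = -ln(0.314) / 0.05626195
t = 20.589 yr

20.589


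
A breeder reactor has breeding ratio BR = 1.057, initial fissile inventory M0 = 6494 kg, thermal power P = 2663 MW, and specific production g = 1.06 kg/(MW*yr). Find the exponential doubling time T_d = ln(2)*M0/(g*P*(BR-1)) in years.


Breeding gain G = BR - 1 = 1.057 - 1 = 0.057
Fissile production rate = g * P * G = 1.06 * 2663 * 0.057 = 160.89846 kg/yr
T_d = ln(2) * M0 / (g * P * G)
T_d = ln(2) * 6494 / 160.89846 = 27.976 yr

27.976


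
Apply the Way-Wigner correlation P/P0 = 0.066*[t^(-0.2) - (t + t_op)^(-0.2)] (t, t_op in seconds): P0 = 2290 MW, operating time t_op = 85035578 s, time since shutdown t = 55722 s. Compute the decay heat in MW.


P/P0 = 0.066 * [t^(-0.2) - (t + t_op)^(-0.2)]
P/P0 = 0.066 * [55722^(-0.2) - (55722 + 85035578)^(-0.2)]
P/P0 = 0.066 * [0.1124073 - 0.02594317] = 0.005706633
P = 2290 * 0.005706633 = 13.068 MW

13.068


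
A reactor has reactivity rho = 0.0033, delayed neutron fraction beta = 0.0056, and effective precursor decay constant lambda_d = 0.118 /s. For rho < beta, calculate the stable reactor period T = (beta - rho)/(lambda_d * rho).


T = (beta - rho) / (lambda_d * rho)
T = (0.0056 - 0.0033) / (0.118 * 0.0033)
T = 5.9065 s

5.9065


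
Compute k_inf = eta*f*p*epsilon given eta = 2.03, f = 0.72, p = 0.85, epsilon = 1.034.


k_inf = eta * f * p * epsilon
k_inf = 2.03 * 0.72 * 0.85 * 1.034
k_inf = 1.2846

1.2846


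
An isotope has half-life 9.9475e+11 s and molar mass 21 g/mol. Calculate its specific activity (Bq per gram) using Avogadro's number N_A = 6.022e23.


lambda = ln(2) / t_half = ln(2) / 9.9475e+11 = 6.968054e-13 /s
SA = lambda * N_A / M
SA = 6.968054e-13 * 6.022e23 / 21
SA = 1.9982e+10 Bq/g

1.9982e+10


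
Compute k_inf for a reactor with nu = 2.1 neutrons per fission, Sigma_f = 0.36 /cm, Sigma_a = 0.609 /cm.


k_inf = nu * Sigma_f / Sigma_a
k_inf = 2.1 * 0.36 / 0.609
k_inf = 1.2414

1.2414


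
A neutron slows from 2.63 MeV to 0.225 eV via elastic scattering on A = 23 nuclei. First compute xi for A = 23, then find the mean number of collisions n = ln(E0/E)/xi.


xi = 1 + (A-1)^2/(2A)*ln((A-1)/(A+1)) = 0.08448899 (for A = 23)
n = ln(E0/E) / xi
n = ln(2.63e6 / 0.225) / 0.08448899
n = ln(1.168889e+07) / 0.08448899 = 192.62

192.62


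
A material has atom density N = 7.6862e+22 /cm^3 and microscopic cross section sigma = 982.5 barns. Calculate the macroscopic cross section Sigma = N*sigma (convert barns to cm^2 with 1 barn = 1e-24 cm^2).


Sigma = N * sigma_barns * 1e-24
Sigma = 7.6862e+22 * 982.5 * 1e-24
Sigma = 75.517 /cm

75.517


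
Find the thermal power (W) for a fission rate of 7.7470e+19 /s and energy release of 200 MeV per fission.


P = fission_rate * E_MeV * 1.602e-13
P = 7.7470e+19 * 200 * 1.602e-13
P = 2.4821e+09 W

2.4821e+09


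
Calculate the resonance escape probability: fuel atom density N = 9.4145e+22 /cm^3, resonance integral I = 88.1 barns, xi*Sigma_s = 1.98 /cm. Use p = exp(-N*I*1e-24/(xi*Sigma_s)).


p = exp(-N * I * 1e-24 / (xi*Sigma_s))
p = exp(-9.4145e+22 * 88.1 * 1e-24 / 1.98)
p = 0.015162

0.015162


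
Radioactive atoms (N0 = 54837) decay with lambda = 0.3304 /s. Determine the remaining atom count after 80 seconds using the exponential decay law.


N = N0 * exp(-lambda * t)
N = 54837 * exp(-0.3304 * 80)
N = 1.8189e-07

1.8189e-07


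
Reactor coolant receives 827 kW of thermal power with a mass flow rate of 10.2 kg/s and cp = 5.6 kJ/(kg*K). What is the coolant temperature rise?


dT = Q / (m_dot * cp)
dT = 827 / (10.2 * 5.6)
dT = 14.478 C

14.478


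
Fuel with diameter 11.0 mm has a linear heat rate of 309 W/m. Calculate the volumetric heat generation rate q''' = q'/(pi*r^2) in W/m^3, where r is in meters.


r = D / 2 / 1000 = 11.0 / 2 / 1000 = 0.0055 m
q''' = q' / (pi * r^2)
q''' = 309 / (pi * 0.0055^2)
q''' = 3.2515e+06 W/m^3

3.2515e+06


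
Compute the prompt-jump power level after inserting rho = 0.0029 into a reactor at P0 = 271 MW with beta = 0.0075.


P1/P0 = beta / (beta - rho)
P1/P0 = 0.0075 / (0.0075 - 0.0029) = 1.630435
P1 = 271 * 1.630435 = 441.85 MW

441.85


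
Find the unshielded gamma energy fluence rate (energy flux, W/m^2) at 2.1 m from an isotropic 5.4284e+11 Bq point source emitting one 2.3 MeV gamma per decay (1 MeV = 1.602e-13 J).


psi = A * E * 1.602e-13 / (4*pi*r^2)
psi = 5.4284e+11 * 2.3 * 1.602e-13 / (4*pi*2.1^2)
psi = 0.0036092 W/m^2

0.0036092


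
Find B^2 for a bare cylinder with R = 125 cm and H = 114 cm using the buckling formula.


B^2 = (2.405/R)^2 + (pi/H)^2
B^2 = (2.405/125)^2 + (pi/114)^2
B^2 = 0.0011296 /cm^2

0.0011296


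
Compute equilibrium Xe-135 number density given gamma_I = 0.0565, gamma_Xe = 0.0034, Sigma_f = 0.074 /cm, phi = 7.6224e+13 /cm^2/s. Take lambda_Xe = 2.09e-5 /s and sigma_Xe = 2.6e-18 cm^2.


Xe_eq = (gamma_I + gamma_Xe) * Sigma_f * phi / (lambda_Xe + sigma_Xe * phi)
Numerator = (0.0565 + 0.0034) * 0.074 * 7.6224e+13 = 3.378705e+11
Denominator = 2.09e-5 + 2.6e-18 * 7.6224e+13 = 2.190824e-04
Xe_eq = 3.378705e+11 / 2.190824e-04 = 1.5422e+15 /cm^3

1.5422e+15


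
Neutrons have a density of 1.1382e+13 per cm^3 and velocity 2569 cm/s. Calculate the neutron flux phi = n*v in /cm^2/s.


phi = n * v
phi = 1.1382e+13 * 2569
phi = 2.9240e+16 /cm^2/s

2.9240e+16


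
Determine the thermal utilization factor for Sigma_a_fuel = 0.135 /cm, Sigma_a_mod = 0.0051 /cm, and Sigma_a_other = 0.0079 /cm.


f = Sigma_a_fuel / (Sigma_a_fuel + Sigma_a_mod + Sigma_a_other)
f = 0.135 / (0.135 + 0.0051 + 0.0079)
f = 0.91216

0.91216


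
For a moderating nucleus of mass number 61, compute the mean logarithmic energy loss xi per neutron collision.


xi = 1 + (A-1)^2/(2A) * ln((A-1)/(A+1))
xi = 1 + (61-1)^2/(2*61) * ln((61-1)/(61 +1))
xi = 0.032431

0.032431
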